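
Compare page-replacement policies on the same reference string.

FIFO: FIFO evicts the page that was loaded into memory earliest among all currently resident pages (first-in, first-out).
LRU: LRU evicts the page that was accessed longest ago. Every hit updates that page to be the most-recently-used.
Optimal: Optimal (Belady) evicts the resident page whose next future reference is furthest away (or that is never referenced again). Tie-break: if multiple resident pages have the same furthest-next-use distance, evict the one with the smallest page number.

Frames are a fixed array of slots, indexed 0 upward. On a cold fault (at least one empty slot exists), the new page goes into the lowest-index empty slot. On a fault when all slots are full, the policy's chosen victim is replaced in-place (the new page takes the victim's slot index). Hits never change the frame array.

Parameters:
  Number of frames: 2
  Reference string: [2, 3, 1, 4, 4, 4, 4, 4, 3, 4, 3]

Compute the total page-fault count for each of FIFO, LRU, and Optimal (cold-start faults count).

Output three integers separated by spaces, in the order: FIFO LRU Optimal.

Answer: 5 5 4

Derivation:
--- FIFO ---
  step 0: ref 2 -> FAULT, frames=[2,-] (faults so far: 1)
  step 1: ref 3 -> FAULT, frames=[2,3] (faults so far: 2)
  step 2: ref 1 -> FAULT, evict 2, frames=[1,3] (faults so far: 3)
  step 3: ref 4 -> FAULT, evict 3, frames=[1,4] (faults so far: 4)
  step 4: ref 4 -> HIT, frames=[1,4] (faults so far: 4)
  step 5: ref 4 -> HIT, frames=[1,4] (faults so far: 4)
  step 6: ref 4 -> HIT, frames=[1,4] (faults so far: 4)
  step 7: ref 4 -> HIT, frames=[1,4] (faults so far: 4)
  step 8: ref 3 -> FAULT, evict 1, frames=[3,4] (faults so far: 5)
  step 9: ref 4 -> HIT, frames=[3,4] (faults so far: 5)
  step 10: ref 3 -> HIT, frames=[3,4] (faults so far: 5)
  FIFO total faults: 5
--- LRU ---
  step 0: ref 2 -> FAULT, frames=[2,-] (faults so far: 1)
  step 1: ref 3 -> FAULT, frames=[2,3] (faults so far: 2)
  step 2: ref 1 -> FAULT, evict 2, frames=[1,3] (faults so far: 3)
  step 3: ref 4 -> FAULT, evict 3, frames=[1,4] (faults so far: 4)
  step 4: ref 4 -> HIT, frames=[1,4] (faults so far: 4)
  step 5: ref 4 -> HIT, frames=[1,4] (faults so far: 4)
  step 6: ref 4 -> HIT, frames=[1,4] (faults so far: 4)
  step 7: ref 4 -> HIT, frames=[1,4] (faults so far: 4)
  step 8: ref 3 -> FAULT, evict 1, frames=[3,4] (faults so far: 5)
  step 9: ref 4 -> HIT, frames=[3,4] (faults so far: 5)
  step 10: ref 3 -> HIT, frames=[3,4] (faults so far: 5)
  LRU total faults: 5
--- Optimal ---
  step 0: ref 2 -> FAULT, frames=[2,-] (faults so far: 1)
  step 1: ref 3 -> FAULT, frames=[2,3] (faults so far: 2)
  step 2: ref 1 -> FAULT, evict 2, frames=[1,3] (faults so far: 3)
  step 3: ref 4 -> FAULT, evict 1, frames=[4,3] (faults so far: 4)
  step 4: ref 4 -> HIT, frames=[4,3] (faults so far: 4)
  step 5: ref 4 -> HIT, frames=[4,3] (faults so far: 4)
  step 6: ref 4 -> HIT, frames=[4,3] (faults so far: 4)
  step 7: ref 4 -> HIT, frames=[4,3] (faults so far: 4)
  step 8: ref 3 -> HIT, frames=[4,3] (faults so far: 4)
  step 9: ref 4 -> HIT, frames=[4,3] (faults so far: 4)
  step 10: ref 3 -> HIT, frames=[4,3] (faults so far: 4)
  Optimal total faults: 4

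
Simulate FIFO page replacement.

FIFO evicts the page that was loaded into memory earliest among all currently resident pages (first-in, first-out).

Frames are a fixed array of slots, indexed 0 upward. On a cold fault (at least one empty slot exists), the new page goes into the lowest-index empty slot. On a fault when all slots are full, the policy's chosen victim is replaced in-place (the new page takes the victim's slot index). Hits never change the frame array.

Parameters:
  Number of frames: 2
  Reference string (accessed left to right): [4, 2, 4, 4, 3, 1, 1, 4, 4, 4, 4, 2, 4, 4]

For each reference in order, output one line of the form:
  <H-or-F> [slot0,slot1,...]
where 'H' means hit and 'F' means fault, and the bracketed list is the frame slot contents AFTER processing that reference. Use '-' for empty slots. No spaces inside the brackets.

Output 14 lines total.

F [4,-]
F [4,2]
H [4,2]
H [4,2]
F [3,2]
F [3,1]
H [3,1]
F [4,1]
H [4,1]
H [4,1]
H [4,1]
F [4,2]
H [4,2]
H [4,2]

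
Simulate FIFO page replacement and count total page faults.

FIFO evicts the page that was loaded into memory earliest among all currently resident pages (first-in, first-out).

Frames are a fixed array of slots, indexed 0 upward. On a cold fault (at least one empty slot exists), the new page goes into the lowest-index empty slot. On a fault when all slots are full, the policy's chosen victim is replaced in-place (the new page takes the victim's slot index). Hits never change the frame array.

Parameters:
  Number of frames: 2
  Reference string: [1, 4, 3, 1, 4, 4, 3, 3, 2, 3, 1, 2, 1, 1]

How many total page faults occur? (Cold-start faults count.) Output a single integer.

Step 0: ref 1 → FAULT, frames=[1,-]
Step 1: ref 4 → FAULT, frames=[1,4]
Step 2: ref 3 → FAULT (evict 1), frames=[3,4]
Step 3: ref 1 → FAULT (evict 4), frames=[3,1]
Step 4: ref 4 → FAULT (evict 3), frames=[4,1]
Step 5: ref 4 → HIT, frames=[4,1]
Step 6: ref 3 → FAULT (evict 1), frames=[4,3]
Step 7: ref 3 → HIT, frames=[4,3]
Step 8: ref 2 → FAULT (evict 4), frames=[2,3]
Step 9: ref 3 → HIT, frames=[2,3]
Step 10: ref 1 → FAULT (evict 3), frames=[2,1]
Step 11: ref 2 → HIT, frames=[2,1]
Step 12: ref 1 → HIT, frames=[2,1]
Step 13: ref 1 → HIT, frames=[2,1]
Total faults: 8

Answer: 8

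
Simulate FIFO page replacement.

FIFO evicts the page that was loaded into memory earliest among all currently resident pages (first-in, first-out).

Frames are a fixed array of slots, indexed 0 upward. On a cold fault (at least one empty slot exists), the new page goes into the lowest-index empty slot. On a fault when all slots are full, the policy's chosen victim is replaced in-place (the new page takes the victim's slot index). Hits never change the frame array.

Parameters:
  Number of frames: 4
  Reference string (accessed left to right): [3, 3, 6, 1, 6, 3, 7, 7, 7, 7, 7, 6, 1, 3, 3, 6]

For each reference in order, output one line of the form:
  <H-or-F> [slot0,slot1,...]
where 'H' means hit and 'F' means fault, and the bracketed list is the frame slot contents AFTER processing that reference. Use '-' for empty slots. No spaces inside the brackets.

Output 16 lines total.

F [3,-,-,-]
H [3,-,-,-]
F [3,6,-,-]
F [3,6,1,-]
H [3,6,1,-]
H [3,6,1,-]
F [3,6,1,7]
H [3,6,1,7]
H [3,6,1,7]
H [3,6,1,7]
H [3,6,1,7]
H [3,6,1,7]
H [3,6,1,7]
H [3,6,1,7]
H [3,6,1,7]
H [3,6,1,7]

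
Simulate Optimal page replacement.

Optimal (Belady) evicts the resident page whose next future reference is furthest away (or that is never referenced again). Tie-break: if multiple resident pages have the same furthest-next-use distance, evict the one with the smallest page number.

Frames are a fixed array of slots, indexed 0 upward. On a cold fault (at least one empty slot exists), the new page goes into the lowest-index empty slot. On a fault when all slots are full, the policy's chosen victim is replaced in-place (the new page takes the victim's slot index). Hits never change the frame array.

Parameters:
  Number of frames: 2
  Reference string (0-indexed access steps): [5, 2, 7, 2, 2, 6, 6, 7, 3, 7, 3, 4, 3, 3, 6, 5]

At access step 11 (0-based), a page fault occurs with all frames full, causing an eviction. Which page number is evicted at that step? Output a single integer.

Step 0: ref 5 -> FAULT, frames=[5,-]
Step 1: ref 2 -> FAULT, frames=[5,2]
Step 2: ref 7 -> FAULT, evict 5, frames=[7,2]
Step 3: ref 2 -> HIT, frames=[7,2]
Step 4: ref 2 -> HIT, frames=[7,2]
Step 5: ref 6 -> FAULT, evict 2, frames=[7,6]
Step 6: ref 6 -> HIT, frames=[7,6]
Step 7: ref 7 -> HIT, frames=[7,6]
Step 8: ref 3 -> FAULT, evict 6, frames=[7,3]
Step 9: ref 7 -> HIT, frames=[7,3]
Step 10: ref 3 -> HIT, frames=[7,3]
Step 11: ref 4 -> FAULT, evict 7, frames=[4,3]
At step 11: evicted page 7

Answer: 7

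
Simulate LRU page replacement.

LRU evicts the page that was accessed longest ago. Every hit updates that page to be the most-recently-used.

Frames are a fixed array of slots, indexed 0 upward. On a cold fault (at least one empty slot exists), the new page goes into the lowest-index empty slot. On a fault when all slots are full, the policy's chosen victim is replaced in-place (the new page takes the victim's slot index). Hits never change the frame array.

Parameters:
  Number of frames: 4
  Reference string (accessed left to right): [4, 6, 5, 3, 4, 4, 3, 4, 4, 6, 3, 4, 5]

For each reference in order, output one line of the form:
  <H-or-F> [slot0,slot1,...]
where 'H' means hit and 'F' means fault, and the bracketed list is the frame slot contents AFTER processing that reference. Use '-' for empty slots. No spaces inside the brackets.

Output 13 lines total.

F [4,-,-,-]
F [4,6,-,-]
F [4,6,5,-]
F [4,6,5,3]
H [4,6,5,3]
H [4,6,5,3]
H [4,6,5,3]
H [4,6,5,3]
H [4,6,5,3]
H [4,6,5,3]
H [4,6,5,3]
H [4,6,5,3]
H [4,6,5,3]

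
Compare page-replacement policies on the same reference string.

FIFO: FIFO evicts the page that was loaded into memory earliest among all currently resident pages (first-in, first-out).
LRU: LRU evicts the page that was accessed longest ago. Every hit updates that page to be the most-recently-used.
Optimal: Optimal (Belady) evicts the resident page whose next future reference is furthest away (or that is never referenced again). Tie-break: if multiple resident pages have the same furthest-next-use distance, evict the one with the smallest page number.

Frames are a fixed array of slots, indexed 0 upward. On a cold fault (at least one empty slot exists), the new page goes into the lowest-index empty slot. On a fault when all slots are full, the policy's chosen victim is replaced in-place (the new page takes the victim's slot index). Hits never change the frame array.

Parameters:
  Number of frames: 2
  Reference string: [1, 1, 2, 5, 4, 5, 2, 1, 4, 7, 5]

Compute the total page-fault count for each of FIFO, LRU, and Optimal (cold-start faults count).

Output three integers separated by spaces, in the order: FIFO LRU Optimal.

Answer: 9 9 8

Derivation:
--- FIFO ---
  step 0: ref 1 -> FAULT, frames=[1,-] (faults so far: 1)
  step 1: ref 1 -> HIT, frames=[1,-] (faults so far: 1)
  step 2: ref 2 -> FAULT, frames=[1,2] (faults so far: 2)
  step 3: ref 5 -> FAULT, evict 1, frames=[5,2] (faults so far: 3)
  step 4: ref 4 -> FAULT, evict 2, frames=[5,4] (faults so far: 4)
  step 5: ref 5 -> HIT, frames=[5,4] (faults so far: 4)
  step 6: ref 2 -> FAULT, evict 5, frames=[2,4] (faults so far: 5)
  step 7: ref 1 -> FAULT, evict 4, frames=[2,1] (faults so far: 6)
  step 8: ref 4 -> FAULT, evict 2, frames=[4,1] (faults so far: 7)
  step 9: ref 7 -> FAULT, evict 1, frames=[4,7] (faults so far: 8)
  step 10: ref 5 -> FAULT, evict 4, frames=[5,7] (faults so far: 9)
  FIFO total faults: 9
--- LRU ---
  step 0: ref 1 -> FAULT, frames=[1,-] (faults so far: 1)
  step 1: ref 1 -> HIT, frames=[1,-] (faults so far: 1)
  step 2: ref 2 -> FAULT, frames=[1,2] (faults so far: 2)
  step 3: ref 5 -> FAULT, evict 1, frames=[5,2] (faults so far: 3)
  step 4: ref 4 -> FAULT, evict 2, frames=[5,4] (faults so far: 4)
  step 5: ref 5 -> HIT, frames=[5,4] (faults so far: 4)
  step 6: ref 2 -> FAULT, evict 4, frames=[5,2] (faults so far: 5)
  step 7: ref 1 -> FAULT, evict 5, frames=[1,2] (faults so far: 6)
  step 8: ref 4 -> FAULT, evict 2, frames=[1,4] (faults so far: 7)
  step 9: ref 7 -> FAULT, evict 1, frames=[7,4] (faults so far: 8)
  step 10: ref 5 -> FAULT, evict 4, frames=[7,5] (faults so far: 9)
  LRU total faults: 9
--- Optimal ---
  step 0: ref 1 -> FAULT, frames=[1,-] (faults so far: 1)
  step 1: ref 1 -> HIT, frames=[1,-] (faults so far: 1)
  step 2: ref 2 -> FAULT, frames=[1,2] (faults so far: 2)
  step 3: ref 5 -> FAULT, evict 1, frames=[5,2] (faults so far: 3)
  step 4: ref 4 -> FAULT, evict 2, frames=[5,4] (faults so far: 4)
  step 5: ref 5 -> HIT, frames=[5,4] (faults so far: 4)
  step 6: ref 2 -> FAULT, evict 5, frames=[2,4] (faults so far: 5)
  step 7: ref 1 -> FAULT, evict 2, frames=[1,4] (faults so far: 6)
  step 8: ref 4 -> HIT, frames=[1,4] (faults so far: 6)
  step 9: ref 7 -> FAULT, evict 1, frames=[7,4] (faults so far: 7)
  step 10: ref 5 -> FAULT, evict 4, frames=[7,5] (faults so far: 8)
  Optimal total faults: 8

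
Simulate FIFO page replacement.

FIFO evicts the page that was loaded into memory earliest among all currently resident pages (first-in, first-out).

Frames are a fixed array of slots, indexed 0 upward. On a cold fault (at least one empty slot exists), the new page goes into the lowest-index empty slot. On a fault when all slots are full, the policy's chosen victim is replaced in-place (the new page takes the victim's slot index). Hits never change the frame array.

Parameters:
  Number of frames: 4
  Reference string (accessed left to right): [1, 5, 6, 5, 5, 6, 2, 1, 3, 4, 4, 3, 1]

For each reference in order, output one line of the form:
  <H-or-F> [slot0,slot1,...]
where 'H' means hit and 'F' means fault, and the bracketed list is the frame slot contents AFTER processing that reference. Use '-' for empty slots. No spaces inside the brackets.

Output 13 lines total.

F [1,-,-,-]
F [1,5,-,-]
F [1,5,6,-]
H [1,5,6,-]
H [1,5,6,-]
H [1,5,6,-]
F [1,5,6,2]
H [1,5,6,2]
F [3,5,6,2]
F [3,4,6,2]
H [3,4,6,2]
H [3,4,6,2]
F [3,4,1,2]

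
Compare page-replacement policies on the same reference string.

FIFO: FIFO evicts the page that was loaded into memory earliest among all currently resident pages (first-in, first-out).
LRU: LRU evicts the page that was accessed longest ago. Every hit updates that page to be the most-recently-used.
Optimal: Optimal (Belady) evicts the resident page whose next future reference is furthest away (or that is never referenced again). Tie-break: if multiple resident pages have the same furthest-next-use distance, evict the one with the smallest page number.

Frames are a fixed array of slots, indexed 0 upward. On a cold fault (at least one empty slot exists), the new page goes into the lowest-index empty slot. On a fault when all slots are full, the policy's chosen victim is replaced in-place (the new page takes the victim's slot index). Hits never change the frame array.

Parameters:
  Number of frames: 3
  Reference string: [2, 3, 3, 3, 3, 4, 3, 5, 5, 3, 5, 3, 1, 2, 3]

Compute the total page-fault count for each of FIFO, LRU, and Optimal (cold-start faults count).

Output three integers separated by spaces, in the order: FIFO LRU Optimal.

Answer: 7 6 5

Derivation:
--- FIFO ---
  step 0: ref 2 -> FAULT, frames=[2,-,-] (faults so far: 1)
  step 1: ref 3 -> FAULT, frames=[2,3,-] (faults so far: 2)
  step 2: ref 3 -> HIT, frames=[2,3,-] (faults so far: 2)
  step 3: ref 3 -> HIT, frames=[2,3,-] (faults so far: 2)
  step 4: ref 3 -> HIT, frames=[2,3,-] (faults so far: 2)
  step 5: ref 4 -> FAULT, frames=[2,3,4] (faults so far: 3)
  step 6: ref 3 -> HIT, frames=[2,3,4] (faults so far: 3)
  step 7: ref 5 -> FAULT, evict 2, frames=[5,3,4] (faults so far: 4)
  step 8: ref 5 -> HIT, frames=[5,3,4] (faults so far: 4)
  step 9: ref 3 -> HIT, frames=[5,3,4] (faults so far: 4)
  step 10: ref 5 -> HIT, frames=[5,3,4] (faults so far: 4)
  step 11: ref 3 -> HIT, frames=[5,3,4] (faults so far: 4)
  step 12: ref 1 -> FAULT, evict 3, frames=[5,1,4] (faults so far: 5)
  step 13: ref 2 -> FAULT, evict 4, frames=[5,1,2] (faults so far: 6)
  step 14: ref 3 -> FAULT, evict 5, frames=[3,1,2] (faults so far: 7)
  FIFO total faults: 7
--- LRU ---
  step 0: ref 2 -> FAULT, frames=[2,-,-] (faults so far: 1)
  step 1: ref 3 -> FAULT, frames=[2,3,-] (faults so far: 2)
  step 2: ref 3 -> HIT, frames=[2,3,-] (faults so far: 2)
  step 3: ref 3 -> HIT, frames=[2,3,-] (faults so far: 2)
  step 4: ref 3 -> HIT, frames=[2,3,-] (faults so far: 2)
  step 5: ref 4 -> FAULT, frames=[2,3,4] (faults so far: 3)
  step 6: ref 3 -> HIT, frames=[2,3,4] (faults so far: 3)
  step 7: ref 5 -> FAULT, evict 2, frames=[5,3,4] (faults so far: 4)
  step 8: ref 5 -> HIT, frames=[5,3,4] (faults so far: 4)
  step 9: ref 3 -> HIT, frames=[5,3,4] (faults so far: 4)
  step 10: ref 5 -> HIT, frames=[5,3,4] (faults so far: 4)
  step 11: ref 3 -> HIT, frames=[5,3,4] (faults so far: 4)
  step 12: ref 1 -> FAULT, evict 4, frames=[5,3,1] (faults so far: 5)
  step 13: ref 2 -> FAULT, evict 5, frames=[2,3,1] (faults so far: 6)
  step 14: ref 3 -> HIT, frames=[2,3,1] (faults so far: 6)
  LRU total faults: 6
--- Optimal ---
  step 0: ref 2 -> FAULT, frames=[2,-,-] (faults so far: 1)
  step 1: ref 3 -> FAULT, frames=[2,3,-] (faults so far: 2)
  step 2: ref 3 -> HIT, frames=[2,3,-] (faults so far: 2)
  step 3: ref 3 -> HIT, frames=[2,3,-] (faults so far: 2)
  step 4: ref 3 -> HIT, frames=[2,3,-] (faults so far: 2)
  step 5: ref 4 -> FAULT, frames=[2,3,4] (faults so far: 3)
  step 6: ref 3 -> HIT, frames=[2,3,4] (faults so far: 3)
  step 7: ref 5 -> FAULT, evict 4, frames=[2,3,5] (faults so far: 4)
  step 8: ref 5 -> HIT, frames=[2,3,5] (faults so far: 4)
  step 9: ref 3 -> HIT, frames=[2,3,5] (faults so far: 4)
  step 10: ref 5 -> HIT, frames=[2,3,5] (faults so far: 4)
  step 11: ref 3 -> HIT, frames=[2,3,5] (faults so far: 4)
  step 12: ref 1 -> FAULT, evict 5, frames=[2,3,1] (faults so far: 5)
  step 13: ref 2 -> HIT, frames=[2,3,1] (faults so far: 5)
  step 14: ref 3 -> HIT, frames=[2,3,1] (faults so far: 5)
  Optimal total faults: 5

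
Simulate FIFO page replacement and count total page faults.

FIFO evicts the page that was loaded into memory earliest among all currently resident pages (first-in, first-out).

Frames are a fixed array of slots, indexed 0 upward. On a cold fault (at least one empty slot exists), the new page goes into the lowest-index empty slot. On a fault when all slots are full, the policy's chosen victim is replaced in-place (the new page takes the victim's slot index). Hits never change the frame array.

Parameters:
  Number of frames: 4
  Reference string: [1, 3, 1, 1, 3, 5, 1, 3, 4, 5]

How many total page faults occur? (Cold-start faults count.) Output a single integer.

Step 0: ref 1 → FAULT, frames=[1,-,-,-]
Step 1: ref 3 → FAULT, frames=[1,3,-,-]
Step 2: ref 1 → HIT, frames=[1,3,-,-]
Step 3: ref 1 → HIT, frames=[1,3,-,-]
Step 4: ref 3 → HIT, frames=[1,3,-,-]
Step 5: ref 5 → FAULT, frames=[1,3,5,-]
Step 6: ref 1 → HIT, frames=[1,3,5,-]
Step 7: ref 3 → HIT, frames=[1,3,5,-]
Step 8: ref 4 → FAULT, frames=[1,3,5,4]
Step 9: ref 5 → HIT, frames=[1,3,5,4]
Total faults: 4

Answer: 4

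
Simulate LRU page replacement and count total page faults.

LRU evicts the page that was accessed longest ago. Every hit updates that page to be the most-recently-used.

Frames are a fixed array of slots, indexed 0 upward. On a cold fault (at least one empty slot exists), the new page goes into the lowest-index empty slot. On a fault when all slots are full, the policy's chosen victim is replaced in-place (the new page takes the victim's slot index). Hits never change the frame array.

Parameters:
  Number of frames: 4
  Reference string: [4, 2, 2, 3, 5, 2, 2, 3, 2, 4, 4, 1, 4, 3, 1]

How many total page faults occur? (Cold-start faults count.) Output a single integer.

Answer: 5

Derivation:
Step 0: ref 4 → FAULT, frames=[4,-,-,-]
Step 1: ref 2 → FAULT, frames=[4,2,-,-]
Step 2: ref 2 → HIT, frames=[4,2,-,-]
Step 3: ref 3 → FAULT, frames=[4,2,3,-]
Step 4: ref 5 → FAULT, frames=[4,2,3,5]
Step 5: ref 2 → HIT, frames=[4,2,3,5]
Step 6: ref 2 → HIT, frames=[4,2,3,5]
Step 7: ref 3 → HIT, frames=[4,2,3,5]
Step 8: ref 2 → HIT, frames=[4,2,3,5]
Step 9: ref 4 → HIT, frames=[4,2,3,5]
Step 10: ref 4 → HIT, frames=[4,2,3,5]
Step 11: ref 1 → FAULT (evict 5), frames=[4,2,3,1]
Step 12: ref 4 → HIT, frames=[4,2,3,1]
Step 13: ref 3 → HIT, frames=[4,2,3,1]
Step 14: ref 1 → HIT, frames=[4,2,3,1]
Total faults: 5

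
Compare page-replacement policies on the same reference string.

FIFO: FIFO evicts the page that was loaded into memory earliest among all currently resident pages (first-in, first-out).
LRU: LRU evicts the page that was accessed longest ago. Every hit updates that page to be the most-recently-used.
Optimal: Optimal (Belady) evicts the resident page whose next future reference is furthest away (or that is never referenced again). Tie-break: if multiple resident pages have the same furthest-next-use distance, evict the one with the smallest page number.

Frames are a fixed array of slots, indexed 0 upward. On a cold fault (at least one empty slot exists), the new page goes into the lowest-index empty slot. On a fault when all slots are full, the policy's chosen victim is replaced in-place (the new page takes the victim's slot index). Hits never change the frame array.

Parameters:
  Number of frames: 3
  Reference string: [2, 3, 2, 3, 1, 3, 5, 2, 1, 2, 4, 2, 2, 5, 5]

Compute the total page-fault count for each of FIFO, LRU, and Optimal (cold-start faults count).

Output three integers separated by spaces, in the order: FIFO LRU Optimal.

--- FIFO ---
  step 0: ref 2 -> FAULT, frames=[2,-,-] (faults so far: 1)
  step 1: ref 3 -> FAULT, frames=[2,3,-] (faults so far: 2)
  step 2: ref 2 -> HIT, frames=[2,3,-] (faults so far: 2)
  step 3: ref 3 -> HIT, frames=[2,3,-] (faults so far: 2)
  step 4: ref 1 -> FAULT, frames=[2,3,1] (faults so far: 3)
  step 5: ref 3 -> HIT, frames=[2,3,1] (faults so far: 3)
  step 6: ref 5 -> FAULT, evict 2, frames=[5,3,1] (faults so far: 4)
  step 7: ref 2 -> FAULT, evict 3, frames=[5,2,1] (faults so far: 5)
  step 8: ref 1 -> HIT, frames=[5,2,1] (faults so far: 5)
  step 9: ref 2 -> HIT, frames=[5,2,1] (faults so far: 5)
  step 10: ref 4 -> FAULT, evict 1, frames=[5,2,4] (faults so far: 6)
  step 11: ref 2 -> HIT, frames=[5,2,4] (faults so far: 6)
  step 12: ref 2 -> HIT, frames=[5,2,4] (faults so far: 6)
  step 13: ref 5 -> HIT, frames=[5,2,4] (faults so far: 6)
  step 14: ref 5 -> HIT, frames=[5,2,4] (faults so far: 6)
  FIFO total faults: 6
--- LRU ---
  step 0: ref 2 -> FAULT, frames=[2,-,-] (faults so far: 1)
  step 1: ref 3 -> FAULT, frames=[2,3,-] (faults so far: 2)
  step 2: ref 2 -> HIT, frames=[2,3,-] (faults so far: 2)
  step 3: ref 3 -> HIT, frames=[2,3,-] (faults so far: 2)
  step 4: ref 1 -> FAULT, frames=[2,3,1] (faults so far: 3)
  step 5: ref 3 -> HIT, frames=[2,3,1] (faults so far: 3)
  step 6: ref 5 -> FAULT, evict 2, frames=[5,3,1] (faults so far: 4)
  step 7: ref 2 -> FAULT, evict 1, frames=[5,3,2] (faults so far: 5)
  step 8: ref 1 -> FAULT, evict 3, frames=[5,1,2] (faults so far: 6)
  step 9: ref 2 -> HIT, frames=[5,1,2] (faults so far: 6)
  step 10: ref 4 -> FAULT, evict 5, frames=[4,1,2] (faults so far: 7)
  step 11: ref 2 -> HIT, frames=[4,1,2] (faults so far: 7)
  step 12: ref 2 -> HIT, frames=[4,1,2] (faults so far: 7)
  step 13: ref 5 -> FAULT, evict 1, frames=[4,5,2] (faults so far: 8)
  step 14: ref 5 -> HIT, frames=[4,5,2] (faults so far: 8)
  LRU total faults: 8
--- Optimal ---
  step 0: ref 2 -> FAULT, frames=[2,-,-] (faults so far: 1)
  step 1: ref 3 -> FAULT, frames=[2,3,-] (faults so far: 2)
  step 2: ref 2 -> HIT, frames=[2,3,-] (faults so far: 2)
  step 3: ref 3 -> HIT, frames=[2,3,-] (faults so far: 2)
  step 4: ref 1 -> FAULT, frames=[2,3,1] (faults so far: 3)
  step 5: ref 3 -> HIT, frames=[2,3,1] (faults so far: 3)
  step 6: ref 5 -> FAULT, evict 3, frames=[2,5,1] (faults so far: 4)
  step 7: ref 2 -> HIT, frames=[2,5,1] (faults so far: 4)
  step 8: ref 1 -> HIT, frames=[2,5,1] (faults so far: 4)
  step 9: ref 2 -> HIT, frames=[2,5,1] (faults so far: 4)
  step 10: ref 4 -> FAULT, evict 1, frames=[2,5,4] (faults so far: 5)
  step 11: ref 2 -> HIT, frames=[2,5,4] (faults so far: 5)
  step 12: ref 2 -> HIT, frames=[2,5,4] (faults so far: 5)
  step 13: ref 5 -> HIT, frames=[2,5,4] (faults so far: 5)
  step 14: ref 5 -> HIT, frames=[2,5,4] (faults so far: 5)
  Optimal total faults: 5

Answer: 6 8 5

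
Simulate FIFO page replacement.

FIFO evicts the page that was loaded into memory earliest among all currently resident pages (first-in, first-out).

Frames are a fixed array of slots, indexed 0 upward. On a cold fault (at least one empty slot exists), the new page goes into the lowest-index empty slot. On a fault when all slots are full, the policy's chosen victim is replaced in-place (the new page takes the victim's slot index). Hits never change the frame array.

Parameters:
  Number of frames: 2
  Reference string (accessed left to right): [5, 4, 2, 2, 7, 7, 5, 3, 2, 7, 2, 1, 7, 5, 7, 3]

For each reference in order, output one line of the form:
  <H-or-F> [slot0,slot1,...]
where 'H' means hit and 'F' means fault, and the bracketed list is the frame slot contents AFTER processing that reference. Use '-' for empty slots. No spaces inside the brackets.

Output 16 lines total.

F [5,-]
F [5,4]
F [2,4]
H [2,4]
F [2,7]
H [2,7]
F [5,7]
F [5,3]
F [2,3]
F [2,7]
H [2,7]
F [1,7]
H [1,7]
F [1,5]
F [7,5]
F [7,3]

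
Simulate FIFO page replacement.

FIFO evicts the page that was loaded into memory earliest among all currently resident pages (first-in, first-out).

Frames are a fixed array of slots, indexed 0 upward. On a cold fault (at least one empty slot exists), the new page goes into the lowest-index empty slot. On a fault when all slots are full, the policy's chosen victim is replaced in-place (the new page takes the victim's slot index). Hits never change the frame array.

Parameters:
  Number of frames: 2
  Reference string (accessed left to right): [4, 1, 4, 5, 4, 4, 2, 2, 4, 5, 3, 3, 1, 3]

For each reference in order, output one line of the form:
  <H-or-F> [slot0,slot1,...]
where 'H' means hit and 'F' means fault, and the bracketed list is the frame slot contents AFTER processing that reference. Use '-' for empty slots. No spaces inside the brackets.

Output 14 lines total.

F [4,-]
F [4,1]
H [4,1]
F [5,1]
F [5,4]
H [5,4]
F [2,4]
H [2,4]
H [2,4]
F [2,5]
F [3,5]
H [3,5]
F [3,1]
H [3,1]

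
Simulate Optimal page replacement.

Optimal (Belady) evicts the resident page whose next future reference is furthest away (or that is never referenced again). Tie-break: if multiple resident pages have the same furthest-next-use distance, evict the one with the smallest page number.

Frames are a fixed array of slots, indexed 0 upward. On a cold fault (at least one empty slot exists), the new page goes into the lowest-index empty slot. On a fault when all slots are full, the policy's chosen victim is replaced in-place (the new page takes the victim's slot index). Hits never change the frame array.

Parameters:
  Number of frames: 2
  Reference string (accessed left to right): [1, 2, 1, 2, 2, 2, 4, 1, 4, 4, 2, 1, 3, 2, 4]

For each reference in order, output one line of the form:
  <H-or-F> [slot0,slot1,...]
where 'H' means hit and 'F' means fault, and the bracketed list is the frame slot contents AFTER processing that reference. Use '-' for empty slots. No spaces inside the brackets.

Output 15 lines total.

F [1,-]
F [1,2]
H [1,2]
H [1,2]
H [1,2]
H [1,2]
F [1,4]
H [1,4]
H [1,4]
H [1,4]
F [1,2]
H [1,2]
F [3,2]
H [3,2]
F [3,4]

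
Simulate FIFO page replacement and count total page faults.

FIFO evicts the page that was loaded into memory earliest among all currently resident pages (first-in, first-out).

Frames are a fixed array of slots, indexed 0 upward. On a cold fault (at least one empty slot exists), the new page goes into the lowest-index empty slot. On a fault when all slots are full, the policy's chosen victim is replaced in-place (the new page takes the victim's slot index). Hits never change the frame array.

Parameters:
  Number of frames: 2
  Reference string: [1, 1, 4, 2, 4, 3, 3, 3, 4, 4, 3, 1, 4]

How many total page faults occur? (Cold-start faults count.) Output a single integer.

Answer: 6

Derivation:
Step 0: ref 1 → FAULT, frames=[1,-]
Step 1: ref 1 → HIT, frames=[1,-]
Step 2: ref 4 → FAULT, frames=[1,4]
Step 3: ref 2 → FAULT (evict 1), frames=[2,4]
Step 4: ref 4 → HIT, frames=[2,4]
Step 5: ref 3 → FAULT (evict 4), frames=[2,3]
Step 6: ref 3 → HIT, frames=[2,3]
Step 7: ref 3 → HIT, frames=[2,3]
Step 8: ref 4 → FAULT (evict 2), frames=[4,3]
Step 9: ref 4 → HIT, frames=[4,3]
Step 10: ref 3 → HIT, frames=[4,3]
Step 11: ref 1 → FAULT (evict 3), frames=[4,1]
Step 12: ref 4 → HIT, frames=[4,1]
Total faults: 6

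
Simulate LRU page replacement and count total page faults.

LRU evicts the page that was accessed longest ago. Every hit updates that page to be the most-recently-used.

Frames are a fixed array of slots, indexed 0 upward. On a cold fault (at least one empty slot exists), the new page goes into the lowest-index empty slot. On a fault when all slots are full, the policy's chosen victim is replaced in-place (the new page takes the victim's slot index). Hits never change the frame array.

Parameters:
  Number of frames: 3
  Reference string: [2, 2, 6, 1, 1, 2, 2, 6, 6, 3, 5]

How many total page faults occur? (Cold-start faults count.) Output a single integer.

Step 0: ref 2 → FAULT, frames=[2,-,-]
Step 1: ref 2 → HIT, frames=[2,-,-]
Step 2: ref 6 → FAULT, frames=[2,6,-]
Step 3: ref 1 → FAULT, frames=[2,6,1]
Step 4: ref 1 → HIT, frames=[2,6,1]
Step 5: ref 2 → HIT, frames=[2,6,1]
Step 6: ref 2 → HIT, frames=[2,6,1]
Step 7: ref 6 → HIT, frames=[2,6,1]
Step 8: ref 6 → HIT, frames=[2,6,1]
Step 9: ref 3 → FAULT (evict 1), frames=[2,6,3]
Step 10: ref 5 → FAULT (evict 2), frames=[5,6,3]
Total faults: 5

Answer: 5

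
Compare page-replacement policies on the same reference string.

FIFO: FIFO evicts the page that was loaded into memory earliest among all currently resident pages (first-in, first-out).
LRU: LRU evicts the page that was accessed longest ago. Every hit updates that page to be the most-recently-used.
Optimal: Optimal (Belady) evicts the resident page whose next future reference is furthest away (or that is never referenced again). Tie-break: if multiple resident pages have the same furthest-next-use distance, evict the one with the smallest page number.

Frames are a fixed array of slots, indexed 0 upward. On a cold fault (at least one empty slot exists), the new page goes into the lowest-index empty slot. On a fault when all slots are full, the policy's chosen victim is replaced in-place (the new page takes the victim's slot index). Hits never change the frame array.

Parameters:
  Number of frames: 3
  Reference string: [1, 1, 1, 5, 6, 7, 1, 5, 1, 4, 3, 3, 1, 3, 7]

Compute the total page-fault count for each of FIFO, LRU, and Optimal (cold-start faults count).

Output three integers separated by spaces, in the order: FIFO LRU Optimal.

--- FIFO ---
  step 0: ref 1 -> FAULT, frames=[1,-,-] (faults so far: 1)
  step 1: ref 1 -> HIT, frames=[1,-,-] (faults so far: 1)
  step 2: ref 1 -> HIT, frames=[1,-,-] (faults so far: 1)
  step 3: ref 5 -> FAULT, frames=[1,5,-] (faults so far: 2)
  step 4: ref 6 -> FAULT, frames=[1,5,6] (faults so far: 3)
  step 5: ref 7 -> FAULT, evict 1, frames=[7,5,6] (faults so far: 4)
  step 6: ref 1 -> FAULT, evict 5, frames=[7,1,6] (faults so far: 5)
  step 7: ref 5 -> FAULT, evict 6, frames=[7,1,5] (faults so far: 6)
  step 8: ref 1 -> HIT, frames=[7,1,5] (faults so far: 6)
  step 9: ref 4 -> FAULT, evict 7, frames=[4,1,5] (faults so far: 7)
  step 10: ref 3 -> FAULT, evict 1, frames=[4,3,5] (faults so far: 8)
  step 11: ref 3 -> HIT, frames=[4,3,5] (faults so far: 8)
  step 12: ref 1 -> FAULT, evict 5, frames=[4,3,1] (faults so far: 9)
  step 13: ref 3 -> HIT, frames=[4,3,1] (faults so far: 9)
  step 14: ref 7 -> FAULT, evict 4, frames=[7,3,1] (faults so far: 10)
  FIFO total faults: 10
--- LRU ---
  step 0: ref 1 -> FAULT, frames=[1,-,-] (faults so far: 1)
  step 1: ref 1 -> HIT, frames=[1,-,-] (faults so far: 1)
  step 2: ref 1 -> HIT, frames=[1,-,-] (faults so far: 1)
  step 3: ref 5 -> FAULT, frames=[1,5,-] (faults so far: 2)
  step 4: ref 6 -> FAULT, frames=[1,5,6] (faults so far: 3)
  step 5: ref 7 -> FAULT, evict 1, frames=[7,5,6] (faults so far: 4)
  step 6: ref 1 -> FAULT, evict 5, frames=[7,1,6] (faults so far: 5)
  step 7: ref 5 -> FAULT, evict 6, frames=[7,1,5] (faults so far: 6)
  step 8: ref 1 -> HIT, frames=[7,1,5] (faults so far: 6)
  step 9: ref 4 -> FAULT, evict 7, frames=[4,1,5] (faults so far: 7)
  step 10: ref 3 -> FAULT, evict 5, frames=[4,1,3] (faults so far: 8)
  step 11: ref 3 -> HIT, frames=[4,1,3] (faults so far: 8)
  step 12: ref 1 -> HIT, frames=[4,1,3] (faults so far: 8)
  step 13: ref 3 -> HIT, frames=[4,1,3] (faults so far: 8)
  step 14: ref 7 -> FAULT, evict 4, frames=[7,1,3] (faults so far: 9)
  LRU total faults: 9
--- Optimal ---
  step 0: ref 1 -> FAULT, frames=[1,-,-] (faults so far: 1)
  step 1: ref 1 -> HIT, frames=[1,-,-] (faults so far: 1)
  step 2: ref 1 -> HIT, frames=[1,-,-] (faults so far: 1)
  step 3: ref 5 -> FAULT, frames=[1,5,-] (faults so far: 2)
  step 4: ref 6 -> FAULT, frames=[1,5,6] (faults so far: 3)
  step 5: ref 7 -> FAULT, evict 6, frames=[1,5,7] (faults so far: 4)
  step 6: ref 1 -> HIT, frames=[1,5,7] (faults so far: 4)
  step 7: ref 5 -> HIT, frames=[1,5,7] (faults so far: 4)
  step 8: ref 1 -> HIT, frames=[1,5,7] (faults so far: 4)
  step 9: ref 4 -> FAULT, evict 5, frames=[1,4,7] (faults so far: 5)
  step 10: ref 3 -> FAULT, evict 4, frames=[1,3,7] (faults so far: 6)
  step 11: ref 3 -> HIT, frames=[1,3,7] (faults so far: 6)
  step 12: ref 1 -> HIT, frames=[1,3,7] (faults so far: 6)
  step 13: ref 3 -> HIT, frames=[1,3,7] (faults so far: 6)
  step 14: ref 7 -> HIT, frames=[1,3,7] (faults so far: 6)
  Optimal total faults: 6

Answer: 10 9 6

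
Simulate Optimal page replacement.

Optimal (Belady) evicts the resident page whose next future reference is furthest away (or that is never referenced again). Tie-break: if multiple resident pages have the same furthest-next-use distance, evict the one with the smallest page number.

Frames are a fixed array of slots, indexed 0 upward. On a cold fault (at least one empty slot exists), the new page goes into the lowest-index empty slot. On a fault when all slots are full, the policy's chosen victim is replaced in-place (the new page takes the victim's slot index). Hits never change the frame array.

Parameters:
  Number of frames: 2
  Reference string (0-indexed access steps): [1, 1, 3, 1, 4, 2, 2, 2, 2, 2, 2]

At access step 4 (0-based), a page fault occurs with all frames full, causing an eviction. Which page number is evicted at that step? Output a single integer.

Step 0: ref 1 -> FAULT, frames=[1,-]
Step 1: ref 1 -> HIT, frames=[1,-]
Step 2: ref 3 -> FAULT, frames=[1,3]
Step 3: ref 1 -> HIT, frames=[1,3]
Step 4: ref 4 -> FAULT, evict 1, frames=[4,3]
At step 4: evicted page 1

Answer: 1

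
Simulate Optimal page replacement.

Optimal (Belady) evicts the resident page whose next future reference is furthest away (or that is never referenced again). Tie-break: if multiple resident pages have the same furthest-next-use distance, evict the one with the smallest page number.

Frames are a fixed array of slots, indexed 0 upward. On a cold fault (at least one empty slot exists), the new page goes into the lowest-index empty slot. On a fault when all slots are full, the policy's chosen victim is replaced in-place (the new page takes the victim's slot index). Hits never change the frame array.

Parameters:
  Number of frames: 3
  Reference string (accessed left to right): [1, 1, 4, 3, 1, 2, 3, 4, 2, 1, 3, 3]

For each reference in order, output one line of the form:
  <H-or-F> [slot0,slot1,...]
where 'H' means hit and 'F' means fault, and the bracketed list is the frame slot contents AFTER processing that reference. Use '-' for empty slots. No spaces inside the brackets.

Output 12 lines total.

F [1,-,-]
H [1,-,-]
F [1,4,-]
F [1,4,3]
H [1,4,3]
F [2,4,3]
H [2,4,3]
H [2,4,3]
H [2,4,3]
F [1,4,3]
H [1,4,3]
H [1,4,3]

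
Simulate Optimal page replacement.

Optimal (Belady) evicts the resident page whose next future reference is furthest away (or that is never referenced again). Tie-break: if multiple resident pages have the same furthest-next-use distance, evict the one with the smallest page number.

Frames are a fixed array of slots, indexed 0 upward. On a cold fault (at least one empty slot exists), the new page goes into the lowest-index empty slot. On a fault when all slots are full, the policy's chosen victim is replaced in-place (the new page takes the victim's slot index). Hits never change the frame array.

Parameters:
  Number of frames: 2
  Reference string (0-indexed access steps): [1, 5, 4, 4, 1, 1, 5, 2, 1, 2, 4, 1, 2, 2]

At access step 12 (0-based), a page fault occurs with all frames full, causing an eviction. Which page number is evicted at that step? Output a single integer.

Answer: 1

Derivation:
Step 0: ref 1 -> FAULT, frames=[1,-]
Step 1: ref 5 -> FAULT, frames=[1,5]
Step 2: ref 4 -> FAULT, evict 5, frames=[1,4]
Step 3: ref 4 -> HIT, frames=[1,4]
Step 4: ref 1 -> HIT, frames=[1,4]
Step 5: ref 1 -> HIT, frames=[1,4]
Step 6: ref 5 -> FAULT, evict 4, frames=[1,5]
Step 7: ref 2 -> FAULT, evict 5, frames=[1,2]
Step 8: ref 1 -> HIT, frames=[1,2]
Step 9: ref 2 -> HIT, frames=[1,2]
Step 10: ref 4 -> FAULT, evict 2, frames=[1,4]
Step 11: ref 1 -> HIT, frames=[1,4]
Step 12: ref 2 -> FAULT, evict 1, frames=[2,4]
At step 12: evicted page 1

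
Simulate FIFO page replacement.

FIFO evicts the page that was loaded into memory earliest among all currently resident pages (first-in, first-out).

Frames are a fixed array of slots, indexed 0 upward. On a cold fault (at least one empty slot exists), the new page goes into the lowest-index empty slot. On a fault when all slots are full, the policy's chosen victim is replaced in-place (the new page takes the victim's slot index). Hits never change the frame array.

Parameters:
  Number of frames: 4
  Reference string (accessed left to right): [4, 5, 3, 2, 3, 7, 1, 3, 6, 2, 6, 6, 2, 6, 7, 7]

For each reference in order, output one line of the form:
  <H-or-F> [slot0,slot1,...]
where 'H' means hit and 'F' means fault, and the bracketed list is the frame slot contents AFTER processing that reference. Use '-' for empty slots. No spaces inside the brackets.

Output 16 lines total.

F [4,-,-,-]
F [4,5,-,-]
F [4,5,3,-]
F [4,5,3,2]
H [4,5,3,2]
F [7,5,3,2]
F [7,1,3,2]
H [7,1,3,2]
F [7,1,6,2]
H [7,1,6,2]
H [7,1,6,2]
H [7,1,6,2]
H [7,1,6,2]
H [7,1,6,2]
H [7,1,6,2]
H [7,1,6,2]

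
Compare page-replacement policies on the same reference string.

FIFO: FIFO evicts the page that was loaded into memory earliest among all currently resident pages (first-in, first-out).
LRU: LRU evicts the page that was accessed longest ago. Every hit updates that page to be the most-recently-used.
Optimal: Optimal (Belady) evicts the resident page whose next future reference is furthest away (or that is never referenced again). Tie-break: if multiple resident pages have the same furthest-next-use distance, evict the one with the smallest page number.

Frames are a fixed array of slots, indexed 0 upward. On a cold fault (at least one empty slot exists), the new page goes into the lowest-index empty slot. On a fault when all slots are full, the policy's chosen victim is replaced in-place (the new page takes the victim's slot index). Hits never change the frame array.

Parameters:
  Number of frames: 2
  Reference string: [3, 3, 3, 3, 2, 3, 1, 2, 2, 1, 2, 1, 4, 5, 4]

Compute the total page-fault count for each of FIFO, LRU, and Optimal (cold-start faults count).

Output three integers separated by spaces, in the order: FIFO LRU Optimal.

Answer: 5 6 5

Derivation:
--- FIFO ---
  step 0: ref 3 -> FAULT, frames=[3,-] (faults so far: 1)
  step 1: ref 3 -> HIT, frames=[3,-] (faults so far: 1)
  step 2: ref 3 -> HIT, frames=[3,-] (faults so far: 1)
  step 3: ref 3 -> HIT, frames=[3,-] (faults so far: 1)
  step 4: ref 2 -> FAULT, frames=[3,2] (faults so far: 2)
  step 5: ref 3 -> HIT, frames=[3,2] (faults so far: 2)
  step 6: ref 1 -> FAULT, evict 3, frames=[1,2] (faults so far: 3)
  step 7: ref 2 -> HIT, frames=[1,2] (faults so far: 3)
  step 8: ref 2 -> HIT, frames=[1,2] (faults so far: 3)
  step 9: ref 1 -> HIT, frames=[1,2] (faults so far: 3)
  step 10: ref 2 -> HIT, frames=[1,2] (faults so far: 3)
  step 11: ref 1 -> HIT, frames=[1,2] (faults so far: 3)
  step 12: ref 4 -> FAULT, evict 2, frames=[1,4] (faults so far: 4)
  step 13: ref 5 -> FAULT, evict 1, frames=[5,4] (faults so far: 5)
  step 14: ref 4 -> HIT, frames=[5,4] (faults so far: 5)
  FIFO total faults: 5
--- LRU ---
  step 0: ref 3 -> FAULT, frames=[3,-] (faults so far: 1)
  step 1: ref 3 -> HIT, frames=[3,-] (faults so far: 1)
  step 2: ref 3 -> HIT, frames=[3,-] (faults so far: 1)
  step 3: ref 3 -> HIT, frames=[3,-] (faults so far: 1)
  step 4: ref 2 -> FAULT, frames=[3,2] (faults so far: 2)
  step 5: ref 3 -> HIT, frames=[3,2] (faults so far: 2)
  step 6: ref 1 -> FAULT, evict 2, frames=[3,1] (faults so far: 3)
  step 7: ref 2 -> FAULT, evict 3, frames=[2,1] (faults so far: 4)
  step 8: ref 2 -> HIT, frames=[2,1] (faults so far: 4)
  step 9: ref 1 -> HIT, frames=[2,1] (faults so far: 4)
  step 10: ref 2 -> HIT, frames=[2,1] (faults so far: 4)
  step 11: ref 1 -> HIT, frames=[2,1] (faults so far: 4)
  step 12: ref 4 -> FAULT, evict 2, frames=[4,1] (faults so far: 5)
  step 13: ref 5 -> FAULT, evict 1, frames=[4,5] (faults so far: 6)
  step 14: ref 4 -> HIT, frames=[4,5] (faults so far: 6)
  LRU total faults: 6
--- Optimal ---
  step 0: ref 3 -> FAULT, frames=[3,-] (faults so far: 1)
  step 1: ref 3 -> HIT, frames=[3,-] (faults so far: 1)
  step 2: ref 3 -> HIT, frames=[3,-] (faults so far: 1)
  step 3: ref 3 -> HIT, frames=[3,-] (faults so far: 1)
  step 4: ref 2 -> FAULT, frames=[3,2] (faults so far: 2)
  step 5: ref 3 -> HIT, frames=[3,2] (faults so far: 2)
  step 6: ref 1 -> FAULT, evict 3, frames=[1,2] (faults so far: 3)
  step 7: ref 2 -> HIT, frames=[1,2] (faults so far: 3)
  step 8: ref 2 -> HIT, frames=[1,2] (faults so far: 3)
  step 9: ref 1 -> HIT, frames=[1,2] (faults so far: 3)
  step 10: ref 2 -> HIT, frames=[1,2] (faults so far: 3)
  step 11: ref 1 -> HIT, frames=[1,2] (faults so far: 3)
  step 12: ref 4 -> FAULT, evict 1, frames=[4,2] (faults so far: 4)
  step 13: ref 5 -> FAULT, evict 2, frames=[4,5] (faults so far: 5)
  step 14: ref 4 -> HIT, frames=[4,5] (faults so far: 5)
  Optimal total faults: 5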